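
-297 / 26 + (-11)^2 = 2849 / 26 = 109.58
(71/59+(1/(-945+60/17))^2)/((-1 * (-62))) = 9093689413/468516685725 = 0.02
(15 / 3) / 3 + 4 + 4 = 29 / 3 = 9.67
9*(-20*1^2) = -180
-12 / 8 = -3 / 2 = -1.50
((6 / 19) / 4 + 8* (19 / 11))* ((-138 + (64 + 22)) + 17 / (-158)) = -47825497 / 66044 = -724.15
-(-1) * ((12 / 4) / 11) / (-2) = -3 / 22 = -0.14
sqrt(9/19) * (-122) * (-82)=30012 * sqrt(19)/19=6885.23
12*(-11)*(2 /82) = -132 /41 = -3.22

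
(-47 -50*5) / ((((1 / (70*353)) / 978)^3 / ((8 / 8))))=-4191710204394486003384000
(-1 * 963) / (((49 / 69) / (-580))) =38539260 / 49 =786515.51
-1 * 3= -3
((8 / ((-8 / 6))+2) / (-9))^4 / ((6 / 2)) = 256 / 19683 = 0.01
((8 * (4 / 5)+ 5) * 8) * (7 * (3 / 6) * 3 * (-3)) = -14364 / 5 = -2872.80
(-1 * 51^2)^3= -17596287801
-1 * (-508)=508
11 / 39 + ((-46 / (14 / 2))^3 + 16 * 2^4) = -367819 / 13377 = -27.50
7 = 7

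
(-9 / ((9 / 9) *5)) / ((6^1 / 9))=-27 / 10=-2.70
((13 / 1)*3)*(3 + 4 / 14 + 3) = 1716 / 7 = 245.14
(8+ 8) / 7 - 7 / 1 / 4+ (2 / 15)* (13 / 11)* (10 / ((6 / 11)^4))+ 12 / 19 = 1226101 / 64638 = 18.97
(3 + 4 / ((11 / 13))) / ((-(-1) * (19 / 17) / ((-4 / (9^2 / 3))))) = -5780 / 5643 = -1.02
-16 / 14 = -1.14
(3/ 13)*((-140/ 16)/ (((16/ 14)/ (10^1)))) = -3675/ 208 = -17.67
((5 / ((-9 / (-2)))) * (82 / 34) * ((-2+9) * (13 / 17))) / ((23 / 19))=708890 / 59823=11.85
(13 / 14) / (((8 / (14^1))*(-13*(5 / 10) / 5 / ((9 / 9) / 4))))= -0.31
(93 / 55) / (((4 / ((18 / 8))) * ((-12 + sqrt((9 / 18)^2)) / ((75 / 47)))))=-12555 / 95128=-0.13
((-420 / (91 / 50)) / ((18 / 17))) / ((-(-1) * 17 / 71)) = -35500 / 39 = -910.26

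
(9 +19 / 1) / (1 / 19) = 532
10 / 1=10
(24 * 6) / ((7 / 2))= 288 / 7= 41.14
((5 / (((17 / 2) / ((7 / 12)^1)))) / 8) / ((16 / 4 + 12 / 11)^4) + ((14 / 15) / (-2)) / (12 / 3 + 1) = -891050929 / 9553510400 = -0.09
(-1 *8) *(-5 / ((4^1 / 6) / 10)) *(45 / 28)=6750 / 7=964.29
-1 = -1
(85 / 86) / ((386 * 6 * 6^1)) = 85 / 1195056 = 0.00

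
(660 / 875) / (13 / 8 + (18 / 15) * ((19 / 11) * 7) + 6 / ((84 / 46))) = 11616 / 299065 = 0.04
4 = 4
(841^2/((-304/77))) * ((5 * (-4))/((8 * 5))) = 54460637/608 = 89573.42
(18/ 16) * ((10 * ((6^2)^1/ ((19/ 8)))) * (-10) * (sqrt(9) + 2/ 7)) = -745200/ 133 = -5603.01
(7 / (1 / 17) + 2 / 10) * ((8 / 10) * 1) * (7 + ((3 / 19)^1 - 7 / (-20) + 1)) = 1926868 / 2375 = 811.31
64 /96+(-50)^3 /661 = -373678 /1983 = -188.44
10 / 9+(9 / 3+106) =991 / 9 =110.11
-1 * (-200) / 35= 40 / 7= 5.71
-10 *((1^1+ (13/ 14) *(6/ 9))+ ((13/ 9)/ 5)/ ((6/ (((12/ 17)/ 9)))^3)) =-3653209996/ 225639351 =-16.19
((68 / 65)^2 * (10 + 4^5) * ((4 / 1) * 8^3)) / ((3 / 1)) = 9791930368 / 12675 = 772538.89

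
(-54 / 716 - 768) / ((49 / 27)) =-7424217 / 17542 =-423.23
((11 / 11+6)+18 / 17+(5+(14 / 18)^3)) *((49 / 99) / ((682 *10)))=8215781 / 8367505740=0.00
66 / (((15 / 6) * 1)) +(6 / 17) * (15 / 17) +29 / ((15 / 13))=224747 / 4335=51.84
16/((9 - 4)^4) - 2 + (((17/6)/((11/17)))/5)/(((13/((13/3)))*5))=-237107/123750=-1.92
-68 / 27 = -2.52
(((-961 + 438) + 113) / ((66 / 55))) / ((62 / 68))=-34850 / 93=-374.73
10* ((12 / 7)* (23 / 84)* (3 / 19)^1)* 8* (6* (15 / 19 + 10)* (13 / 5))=17652960 / 17689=997.96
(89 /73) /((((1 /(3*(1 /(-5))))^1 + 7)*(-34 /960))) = -8010 /1241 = -6.45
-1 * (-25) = 25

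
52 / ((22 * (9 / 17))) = 442 / 99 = 4.46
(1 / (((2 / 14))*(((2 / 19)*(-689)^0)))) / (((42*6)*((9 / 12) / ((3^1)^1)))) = 19 / 18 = 1.06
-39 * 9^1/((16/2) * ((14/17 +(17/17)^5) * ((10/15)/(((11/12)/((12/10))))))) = -109395/3968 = -27.57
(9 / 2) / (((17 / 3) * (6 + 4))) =27 / 340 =0.08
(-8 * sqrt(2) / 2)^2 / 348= 8 / 87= 0.09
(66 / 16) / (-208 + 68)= -33 / 1120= -0.03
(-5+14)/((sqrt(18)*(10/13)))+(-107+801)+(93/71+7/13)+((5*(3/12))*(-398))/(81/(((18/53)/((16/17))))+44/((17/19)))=39*sqrt(2)/20+5960048927/8587592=696.79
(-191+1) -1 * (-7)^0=-191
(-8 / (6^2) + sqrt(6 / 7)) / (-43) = 2 / 387-sqrt(42) / 301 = -0.02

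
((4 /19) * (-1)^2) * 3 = 12 /19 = 0.63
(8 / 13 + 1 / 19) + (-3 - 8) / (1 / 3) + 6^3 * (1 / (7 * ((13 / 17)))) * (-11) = -823350 / 1729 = -476.20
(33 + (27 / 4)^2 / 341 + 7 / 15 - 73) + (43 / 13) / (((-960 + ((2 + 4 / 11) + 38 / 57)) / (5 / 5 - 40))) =-5074023223 / 129225360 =-39.26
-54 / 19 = -2.84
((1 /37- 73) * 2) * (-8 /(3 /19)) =7394.59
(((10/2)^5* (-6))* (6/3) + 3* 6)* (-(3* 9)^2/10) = 13662189/5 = 2732437.80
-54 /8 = -27 /4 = -6.75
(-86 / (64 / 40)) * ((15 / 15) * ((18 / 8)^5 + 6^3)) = -60250095 / 4096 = -14709.50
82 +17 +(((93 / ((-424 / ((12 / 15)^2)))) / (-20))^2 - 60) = 6846946149 / 175562500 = 39.00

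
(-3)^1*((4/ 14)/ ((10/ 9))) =-27/ 35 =-0.77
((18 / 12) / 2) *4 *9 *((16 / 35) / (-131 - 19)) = -72 / 875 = -0.08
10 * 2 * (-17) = -340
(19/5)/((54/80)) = 152/27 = 5.63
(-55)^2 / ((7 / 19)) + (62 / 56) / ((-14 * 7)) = 22530169 / 2744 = 8210.70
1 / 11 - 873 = -9602 / 11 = -872.91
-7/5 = -1.40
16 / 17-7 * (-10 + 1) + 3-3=1087 / 17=63.94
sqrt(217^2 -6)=sqrt(47083)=216.99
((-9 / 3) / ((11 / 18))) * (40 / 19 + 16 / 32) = -243 / 19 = -12.79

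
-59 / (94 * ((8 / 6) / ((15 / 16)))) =-2655 / 6016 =-0.44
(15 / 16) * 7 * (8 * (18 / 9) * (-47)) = -4935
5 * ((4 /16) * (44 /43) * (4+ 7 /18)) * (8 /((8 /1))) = 4345 /774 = 5.61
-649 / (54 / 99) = -1189.83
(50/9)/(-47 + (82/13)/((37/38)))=-24050/175419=-0.14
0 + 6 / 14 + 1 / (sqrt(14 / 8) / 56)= 3 / 7 + 16*sqrt(7)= 42.76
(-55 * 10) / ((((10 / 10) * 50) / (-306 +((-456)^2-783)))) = -2275317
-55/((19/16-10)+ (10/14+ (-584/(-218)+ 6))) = -671440/7089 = -94.72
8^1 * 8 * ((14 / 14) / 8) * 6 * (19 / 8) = 114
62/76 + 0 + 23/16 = 685/304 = 2.25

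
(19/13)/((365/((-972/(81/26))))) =-456/365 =-1.25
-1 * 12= -12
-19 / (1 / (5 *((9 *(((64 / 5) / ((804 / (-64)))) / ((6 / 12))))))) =116736 / 67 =1742.33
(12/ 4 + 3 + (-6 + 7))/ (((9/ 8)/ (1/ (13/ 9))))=56/ 13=4.31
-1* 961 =-961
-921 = -921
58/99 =0.59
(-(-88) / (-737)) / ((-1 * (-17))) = -8 / 1139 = -0.01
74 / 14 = 37 / 7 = 5.29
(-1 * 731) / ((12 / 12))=-731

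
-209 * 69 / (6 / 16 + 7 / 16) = -230736 / 13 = -17748.92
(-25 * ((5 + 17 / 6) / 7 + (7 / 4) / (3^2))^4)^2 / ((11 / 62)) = 2791680168142714836919375 / 89447254685867409408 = 31210.35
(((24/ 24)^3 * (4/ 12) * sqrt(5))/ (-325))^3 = -sqrt(5)/ 185371875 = -0.00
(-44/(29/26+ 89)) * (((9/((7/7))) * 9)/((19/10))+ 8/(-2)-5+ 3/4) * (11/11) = -22646/1349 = -16.79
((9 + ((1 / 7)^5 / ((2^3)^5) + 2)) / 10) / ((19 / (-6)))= -18174148611 / 52319518720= -0.35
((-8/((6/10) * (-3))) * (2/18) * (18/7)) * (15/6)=200/63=3.17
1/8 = 0.12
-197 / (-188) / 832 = 0.00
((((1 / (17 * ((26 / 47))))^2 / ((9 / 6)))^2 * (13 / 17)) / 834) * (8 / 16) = 4879681 / 187315282179792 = 0.00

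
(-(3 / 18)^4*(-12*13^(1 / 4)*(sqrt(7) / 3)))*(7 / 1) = 7*13^(1 / 4)*sqrt(7) / 324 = 0.11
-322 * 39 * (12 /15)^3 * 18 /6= -2411136 /125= -19289.09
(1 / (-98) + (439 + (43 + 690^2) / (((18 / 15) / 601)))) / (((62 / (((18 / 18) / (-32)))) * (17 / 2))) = -35054902549 / 2479008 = -14140.70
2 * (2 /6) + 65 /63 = 107 /63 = 1.70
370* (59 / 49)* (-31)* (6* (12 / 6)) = -8120760 / 49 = -165729.80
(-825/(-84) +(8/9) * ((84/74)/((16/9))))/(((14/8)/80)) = 861040/1813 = 474.93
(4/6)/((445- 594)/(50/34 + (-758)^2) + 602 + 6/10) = 16279355/14714902652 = 0.00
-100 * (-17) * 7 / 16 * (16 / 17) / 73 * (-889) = -622300 / 73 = -8524.66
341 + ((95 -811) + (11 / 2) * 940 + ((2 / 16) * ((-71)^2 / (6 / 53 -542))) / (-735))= 809749179173 / 168873600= 4795.00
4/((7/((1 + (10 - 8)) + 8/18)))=124/63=1.97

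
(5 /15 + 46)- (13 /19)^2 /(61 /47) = 3037090 /66063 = 45.97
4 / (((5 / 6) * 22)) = 12 / 55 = 0.22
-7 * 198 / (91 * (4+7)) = -18 / 13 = -1.38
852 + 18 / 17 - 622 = 3928 / 17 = 231.06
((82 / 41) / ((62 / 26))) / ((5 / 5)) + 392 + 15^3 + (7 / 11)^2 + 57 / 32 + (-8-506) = 390827183 / 120032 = 3256.02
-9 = -9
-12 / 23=-0.52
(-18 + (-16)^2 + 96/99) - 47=6335/33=191.97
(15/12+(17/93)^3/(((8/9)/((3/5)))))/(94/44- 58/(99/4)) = -147951837/24428620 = -6.06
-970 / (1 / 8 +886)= -7760 / 7089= -1.09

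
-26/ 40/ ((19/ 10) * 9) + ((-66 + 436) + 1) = 370.96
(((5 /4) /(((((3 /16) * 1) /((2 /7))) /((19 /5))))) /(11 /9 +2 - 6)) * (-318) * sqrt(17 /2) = 72504 * sqrt(34) /175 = 2415.81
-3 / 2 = -1.50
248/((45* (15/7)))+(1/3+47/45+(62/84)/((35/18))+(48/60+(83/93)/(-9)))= 1719148/341775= 5.03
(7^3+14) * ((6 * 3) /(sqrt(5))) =6426 * sqrt(5) /5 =2873.79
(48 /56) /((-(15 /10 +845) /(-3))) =36 /11851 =0.00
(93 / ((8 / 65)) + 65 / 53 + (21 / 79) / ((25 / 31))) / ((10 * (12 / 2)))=634063399 / 50244000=12.62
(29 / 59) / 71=29 / 4189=0.01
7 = 7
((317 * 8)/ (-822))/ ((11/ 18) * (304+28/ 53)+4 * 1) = -33602/ 2070481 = -0.02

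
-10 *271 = -2710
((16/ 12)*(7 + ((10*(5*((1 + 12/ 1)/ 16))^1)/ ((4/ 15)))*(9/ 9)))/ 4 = 5099/ 96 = 53.11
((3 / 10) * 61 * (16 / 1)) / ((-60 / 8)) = -976 / 25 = -39.04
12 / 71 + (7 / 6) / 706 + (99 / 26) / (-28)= 1898167 / 54737592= 0.03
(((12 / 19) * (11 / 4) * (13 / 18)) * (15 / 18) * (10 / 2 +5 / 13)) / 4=1925 / 1368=1.41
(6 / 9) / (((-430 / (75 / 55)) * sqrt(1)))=-1 / 473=-0.00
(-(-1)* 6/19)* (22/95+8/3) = 1652/1805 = 0.92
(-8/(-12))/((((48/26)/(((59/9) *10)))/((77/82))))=295295/13284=22.23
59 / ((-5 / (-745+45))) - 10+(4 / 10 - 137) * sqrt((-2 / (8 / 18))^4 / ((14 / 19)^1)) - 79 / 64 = 527921 / 64 - 55323 * sqrt(266) / 280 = 5026.30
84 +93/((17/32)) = 259.06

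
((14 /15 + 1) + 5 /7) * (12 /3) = 1112 /105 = 10.59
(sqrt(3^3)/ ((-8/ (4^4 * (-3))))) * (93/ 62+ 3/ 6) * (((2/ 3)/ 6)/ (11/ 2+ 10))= 7.15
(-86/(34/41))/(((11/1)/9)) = -15867/187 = -84.85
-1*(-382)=382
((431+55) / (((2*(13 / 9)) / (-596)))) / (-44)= 325863 / 143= 2278.76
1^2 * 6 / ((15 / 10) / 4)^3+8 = 1096 / 9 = 121.78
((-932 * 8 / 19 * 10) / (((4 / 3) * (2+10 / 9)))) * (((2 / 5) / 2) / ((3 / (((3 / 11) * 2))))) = -50328 / 1463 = -34.40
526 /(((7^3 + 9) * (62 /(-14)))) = -1841 /5456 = -0.34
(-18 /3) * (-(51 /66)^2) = 867 /242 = 3.58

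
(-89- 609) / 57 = -12.25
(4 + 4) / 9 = 8 / 9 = 0.89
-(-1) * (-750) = -750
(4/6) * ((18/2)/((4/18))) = 27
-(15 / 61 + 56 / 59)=-4301 / 3599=-1.20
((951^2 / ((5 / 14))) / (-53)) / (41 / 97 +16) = -136464062 / 46905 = -2909.37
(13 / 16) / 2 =13 / 32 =0.41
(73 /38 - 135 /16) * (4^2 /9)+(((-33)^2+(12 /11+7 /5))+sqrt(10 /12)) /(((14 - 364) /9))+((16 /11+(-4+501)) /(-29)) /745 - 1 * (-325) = 289883330453 /1015975125 - 3 * sqrt(30) /700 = 285.30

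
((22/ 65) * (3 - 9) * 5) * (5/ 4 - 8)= 891/ 13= 68.54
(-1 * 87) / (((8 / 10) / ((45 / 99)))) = -2175 / 44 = -49.43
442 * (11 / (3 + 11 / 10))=48620 / 41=1185.85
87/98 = 0.89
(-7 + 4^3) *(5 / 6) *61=5795 / 2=2897.50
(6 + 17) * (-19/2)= -437/2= -218.50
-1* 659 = -659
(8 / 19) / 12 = 2 / 57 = 0.04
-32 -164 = -196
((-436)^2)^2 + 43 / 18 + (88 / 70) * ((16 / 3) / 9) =68297964624163 / 1890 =36136489219.13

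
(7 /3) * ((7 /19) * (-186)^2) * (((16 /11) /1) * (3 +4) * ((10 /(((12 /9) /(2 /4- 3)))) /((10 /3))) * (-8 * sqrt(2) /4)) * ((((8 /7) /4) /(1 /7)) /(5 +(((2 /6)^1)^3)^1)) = 4805903340 * sqrt(2) /3553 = 1912911.25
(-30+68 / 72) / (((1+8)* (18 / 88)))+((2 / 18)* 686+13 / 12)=179399 / 2916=61.52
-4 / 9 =-0.44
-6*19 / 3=-38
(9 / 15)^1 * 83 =249 / 5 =49.80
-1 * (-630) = 630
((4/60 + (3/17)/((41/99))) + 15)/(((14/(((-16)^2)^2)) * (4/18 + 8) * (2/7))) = 3980746752/128945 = 30871.66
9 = 9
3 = 3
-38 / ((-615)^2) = -38 / 378225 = -0.00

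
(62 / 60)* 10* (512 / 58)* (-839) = -6658304 / 87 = -76532.23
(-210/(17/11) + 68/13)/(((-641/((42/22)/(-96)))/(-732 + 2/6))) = 221824505/74797008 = 2.97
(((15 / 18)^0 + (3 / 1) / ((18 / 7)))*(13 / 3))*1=169 / 18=9.39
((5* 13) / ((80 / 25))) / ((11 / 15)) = 4875 / 176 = 27.70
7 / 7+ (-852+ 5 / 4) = -3399 / 4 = -849.75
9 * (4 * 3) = 108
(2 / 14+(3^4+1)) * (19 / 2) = 10925 / 14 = 780.36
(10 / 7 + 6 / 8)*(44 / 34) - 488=-115473 / 238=-485.18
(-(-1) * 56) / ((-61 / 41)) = -2296 / 61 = -37.64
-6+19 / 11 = -47 / 11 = -4.27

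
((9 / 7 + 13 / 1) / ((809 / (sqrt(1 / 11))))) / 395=20 * sqrt(11) / 4921147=0.00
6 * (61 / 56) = 6.54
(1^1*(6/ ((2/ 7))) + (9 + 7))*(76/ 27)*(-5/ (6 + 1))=-14060/ 189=-74.39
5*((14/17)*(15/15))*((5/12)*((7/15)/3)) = 245/918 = 0.27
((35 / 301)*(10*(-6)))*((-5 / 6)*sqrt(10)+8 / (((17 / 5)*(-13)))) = 12000 / 9503+250*sqrt(10) / 43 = 19.65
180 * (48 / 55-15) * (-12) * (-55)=-1678320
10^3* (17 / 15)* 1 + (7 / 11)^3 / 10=45255029 / 39930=1133.36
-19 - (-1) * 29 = 10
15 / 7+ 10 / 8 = 95 / 28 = 3.39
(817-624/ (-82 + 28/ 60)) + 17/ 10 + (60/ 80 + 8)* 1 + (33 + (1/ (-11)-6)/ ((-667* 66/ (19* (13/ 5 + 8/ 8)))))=1713735544097/ 1974093220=868.11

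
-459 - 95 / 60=-460.58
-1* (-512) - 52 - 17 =443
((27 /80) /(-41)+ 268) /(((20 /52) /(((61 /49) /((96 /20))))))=697057309 /3857280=180.71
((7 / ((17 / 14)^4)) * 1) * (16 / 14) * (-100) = -30732800 / 83521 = -367.96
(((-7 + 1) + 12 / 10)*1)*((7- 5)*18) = -864 / 5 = -172.80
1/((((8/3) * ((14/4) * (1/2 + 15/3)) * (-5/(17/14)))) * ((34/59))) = -177/21560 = -0.01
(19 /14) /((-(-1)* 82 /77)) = 209 /164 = 1.27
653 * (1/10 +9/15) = 4571/10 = 457.10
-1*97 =-97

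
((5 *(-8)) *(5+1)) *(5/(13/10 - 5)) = 12000/37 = 324.32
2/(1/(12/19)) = 24/19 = 1.26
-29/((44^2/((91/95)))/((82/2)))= -108199/183920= -0.59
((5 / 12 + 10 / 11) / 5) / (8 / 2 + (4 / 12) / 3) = 105 / 1628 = 0.06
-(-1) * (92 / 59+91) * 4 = 21844 / 59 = 370.24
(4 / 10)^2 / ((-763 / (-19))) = 76 / 19075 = 0.00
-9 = -9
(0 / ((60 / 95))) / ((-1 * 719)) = 0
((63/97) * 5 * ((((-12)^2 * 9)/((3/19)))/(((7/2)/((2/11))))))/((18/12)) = 923.11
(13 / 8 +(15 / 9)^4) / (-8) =-6053 / 5184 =-1.17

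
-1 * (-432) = 432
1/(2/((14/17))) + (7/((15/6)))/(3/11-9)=371/4080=0.09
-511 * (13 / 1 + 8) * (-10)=107310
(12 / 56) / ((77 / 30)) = 45 / 539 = 0.08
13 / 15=0.87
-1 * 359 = -359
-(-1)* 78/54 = 13/9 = 1.44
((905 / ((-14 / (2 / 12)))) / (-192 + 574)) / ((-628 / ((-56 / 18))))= -905 / 6477192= -0.00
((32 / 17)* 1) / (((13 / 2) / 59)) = 3776 / 221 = 17.09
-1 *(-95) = 95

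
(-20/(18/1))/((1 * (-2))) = 5/9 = 0.56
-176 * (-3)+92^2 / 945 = 507424 / 945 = 536.96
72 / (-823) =-72 / 823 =-0.09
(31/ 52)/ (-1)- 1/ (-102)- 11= -30727/ 2652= -11.59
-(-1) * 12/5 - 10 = -38/5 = -7.60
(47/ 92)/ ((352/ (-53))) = -2491/ 32384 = -0.08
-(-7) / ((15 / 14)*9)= 98 / 135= 0.73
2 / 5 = 0.40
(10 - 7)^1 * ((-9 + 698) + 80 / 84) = 14489 / 7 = 2069.86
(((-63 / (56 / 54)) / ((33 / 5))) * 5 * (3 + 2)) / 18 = -1125 / 88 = -12.78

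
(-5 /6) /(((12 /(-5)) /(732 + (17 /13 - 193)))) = 21950 /117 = 187.61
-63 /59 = -1.07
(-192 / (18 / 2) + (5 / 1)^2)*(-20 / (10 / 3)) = -22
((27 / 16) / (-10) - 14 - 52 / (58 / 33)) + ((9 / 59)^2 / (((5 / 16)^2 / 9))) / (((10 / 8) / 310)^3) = 2641617490104109 / 80759200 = 32709802.60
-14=-14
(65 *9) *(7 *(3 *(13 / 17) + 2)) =298935 / 17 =17584.41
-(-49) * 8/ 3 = 392/ 3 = 130.67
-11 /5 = -2.20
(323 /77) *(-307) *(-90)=115902.47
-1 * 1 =-1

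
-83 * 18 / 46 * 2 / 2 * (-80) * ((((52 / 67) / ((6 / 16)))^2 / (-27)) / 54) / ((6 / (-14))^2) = -28152750080 / 677403567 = -41.56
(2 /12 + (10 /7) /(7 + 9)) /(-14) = -43 /2352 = -0.02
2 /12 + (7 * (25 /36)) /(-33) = 23 /1188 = 0.02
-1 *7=-7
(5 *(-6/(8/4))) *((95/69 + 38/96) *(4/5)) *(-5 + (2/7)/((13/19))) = 816069/8372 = 97.48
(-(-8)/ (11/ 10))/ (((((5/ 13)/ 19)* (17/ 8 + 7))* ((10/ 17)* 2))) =134368/ 4015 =33.47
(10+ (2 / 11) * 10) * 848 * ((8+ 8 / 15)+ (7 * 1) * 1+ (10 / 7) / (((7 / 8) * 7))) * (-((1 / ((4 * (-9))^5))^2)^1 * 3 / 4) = -55890991 / 1724335724294701056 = -0.00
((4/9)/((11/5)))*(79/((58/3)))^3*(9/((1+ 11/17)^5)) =94506058182105/9234360633344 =10.23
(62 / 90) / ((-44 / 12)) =-31 / 165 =-0.19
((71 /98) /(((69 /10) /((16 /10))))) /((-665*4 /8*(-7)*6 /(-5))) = -568 /9443133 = -0.00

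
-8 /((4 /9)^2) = -40.50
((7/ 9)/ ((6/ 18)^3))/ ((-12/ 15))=-105/ 4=-26.25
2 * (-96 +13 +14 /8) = -162.50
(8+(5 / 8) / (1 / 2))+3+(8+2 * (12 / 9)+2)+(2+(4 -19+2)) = 167 / 12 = 13.92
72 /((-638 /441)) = -15876 /319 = -49.77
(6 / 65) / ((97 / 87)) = 522 / 6305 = 0.08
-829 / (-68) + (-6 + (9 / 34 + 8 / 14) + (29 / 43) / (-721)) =14813033 / 2108204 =7.03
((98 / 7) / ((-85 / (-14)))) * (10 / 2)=196 / 17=11.53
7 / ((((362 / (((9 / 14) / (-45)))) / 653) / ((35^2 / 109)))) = -159985 / 78916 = -2.03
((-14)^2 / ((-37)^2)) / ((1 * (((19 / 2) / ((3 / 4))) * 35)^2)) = 9 / 12355225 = 0.00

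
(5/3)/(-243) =-5/729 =-0.01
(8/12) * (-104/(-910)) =8/105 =0.08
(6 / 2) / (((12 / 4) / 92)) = 92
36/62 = 18/31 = 0.58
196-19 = 177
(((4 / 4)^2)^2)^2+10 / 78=44 / 39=1.13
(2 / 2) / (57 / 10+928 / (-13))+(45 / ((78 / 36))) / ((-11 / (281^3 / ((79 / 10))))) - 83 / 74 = -37854851798659229 / 7138416142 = -5302976.32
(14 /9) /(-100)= -7 /450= -0.02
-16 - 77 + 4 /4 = -92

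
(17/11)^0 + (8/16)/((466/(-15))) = 917/932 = 0.98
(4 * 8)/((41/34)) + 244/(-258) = 25.59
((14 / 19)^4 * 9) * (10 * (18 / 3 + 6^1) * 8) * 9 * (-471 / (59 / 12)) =-16883813560320 / 7688939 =-2195857.39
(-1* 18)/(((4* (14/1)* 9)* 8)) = -1/224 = -0.00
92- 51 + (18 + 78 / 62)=1868 / 31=60.26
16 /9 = 1.78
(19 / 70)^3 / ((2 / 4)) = 6859 / 171500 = 0.04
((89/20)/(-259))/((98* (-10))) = 89/5076400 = 0.00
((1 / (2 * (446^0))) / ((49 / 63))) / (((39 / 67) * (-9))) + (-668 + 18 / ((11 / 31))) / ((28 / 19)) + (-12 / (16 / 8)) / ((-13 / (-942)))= -2563828 / 3003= -853.76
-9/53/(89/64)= -576/4717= -0.12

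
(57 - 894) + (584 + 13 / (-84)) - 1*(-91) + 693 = 44591 / 84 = 530.85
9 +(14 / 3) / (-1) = 13 / 3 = 4.33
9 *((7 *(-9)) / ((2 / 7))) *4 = -7938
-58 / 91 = -0.64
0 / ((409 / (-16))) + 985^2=970225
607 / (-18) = -33.72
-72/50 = -36/25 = -1.44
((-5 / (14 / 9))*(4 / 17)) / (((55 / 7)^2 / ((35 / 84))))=-21 / 4114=-0.01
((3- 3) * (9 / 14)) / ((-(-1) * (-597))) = 0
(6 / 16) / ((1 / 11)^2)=363 / 8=45.38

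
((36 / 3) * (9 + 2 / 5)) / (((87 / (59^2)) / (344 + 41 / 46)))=1038250022 / 667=1556596.73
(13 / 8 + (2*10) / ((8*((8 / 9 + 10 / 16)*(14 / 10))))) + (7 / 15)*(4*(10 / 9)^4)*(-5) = -1372166723 / 120145032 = -11.42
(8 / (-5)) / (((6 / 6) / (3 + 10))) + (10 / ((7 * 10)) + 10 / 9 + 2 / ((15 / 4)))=-19.01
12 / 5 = 2.40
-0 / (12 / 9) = 0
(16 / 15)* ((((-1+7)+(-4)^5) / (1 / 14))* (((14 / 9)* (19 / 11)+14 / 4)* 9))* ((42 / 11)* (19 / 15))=-4093896.82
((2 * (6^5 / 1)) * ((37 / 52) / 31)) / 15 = 47952 / 2015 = 23.80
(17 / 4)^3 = 4913 / 64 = 76.77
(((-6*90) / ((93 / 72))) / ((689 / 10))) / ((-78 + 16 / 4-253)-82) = 129600 / 8735831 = 0.01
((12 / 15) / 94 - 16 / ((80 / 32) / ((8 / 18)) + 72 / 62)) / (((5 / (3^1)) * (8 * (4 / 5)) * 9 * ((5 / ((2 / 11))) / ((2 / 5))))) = -464557 / 1305166500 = -0.00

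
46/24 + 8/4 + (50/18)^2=3769/324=11.63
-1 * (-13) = 13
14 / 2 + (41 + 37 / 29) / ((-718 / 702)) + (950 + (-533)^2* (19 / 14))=56328823015 / 145754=386465.02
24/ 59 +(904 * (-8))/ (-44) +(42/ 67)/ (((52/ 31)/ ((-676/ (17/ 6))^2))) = 269400929032/ 12566587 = 21437.88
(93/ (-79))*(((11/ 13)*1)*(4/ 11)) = -372/ 1027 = -0.36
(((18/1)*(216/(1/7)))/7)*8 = 31104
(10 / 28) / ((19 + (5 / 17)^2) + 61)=289 / 64806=0.00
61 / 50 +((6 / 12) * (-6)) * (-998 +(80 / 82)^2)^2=-421365334245179 / 141288050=-2982314.03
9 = 9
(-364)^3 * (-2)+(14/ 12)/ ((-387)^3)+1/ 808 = 13551883425642130117/ 140496501672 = 96457088.00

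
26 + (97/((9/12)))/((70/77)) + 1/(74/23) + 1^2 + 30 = 221531/1110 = 199.58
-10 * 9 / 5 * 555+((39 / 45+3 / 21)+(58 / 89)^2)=-8307540104 / 831705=-9988.57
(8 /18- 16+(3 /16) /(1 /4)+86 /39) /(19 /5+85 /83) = -2447255 /936936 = -2.61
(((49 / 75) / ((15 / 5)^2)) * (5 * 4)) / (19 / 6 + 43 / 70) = 0.38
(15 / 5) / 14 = 3 / 14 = 0.21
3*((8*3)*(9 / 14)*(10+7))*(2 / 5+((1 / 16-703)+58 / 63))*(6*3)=-4869277173 / 490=-9937300.35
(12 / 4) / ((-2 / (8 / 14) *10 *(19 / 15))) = -9 / 133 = -0.07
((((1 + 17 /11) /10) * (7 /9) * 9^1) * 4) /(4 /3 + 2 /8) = 4704 /1045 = 4.50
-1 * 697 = -697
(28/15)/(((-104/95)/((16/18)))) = -532/351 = -1.52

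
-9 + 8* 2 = 7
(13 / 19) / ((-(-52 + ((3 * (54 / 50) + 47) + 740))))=-325 / 350664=-0.00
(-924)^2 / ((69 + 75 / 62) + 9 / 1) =17644704 / 1637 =10778.68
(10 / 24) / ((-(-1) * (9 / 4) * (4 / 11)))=55 / 108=0.51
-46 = -46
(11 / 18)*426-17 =730 / 3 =243.33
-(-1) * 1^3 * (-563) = -563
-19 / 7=-2.71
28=28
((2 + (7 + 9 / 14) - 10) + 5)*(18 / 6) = 195 / 14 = 13.93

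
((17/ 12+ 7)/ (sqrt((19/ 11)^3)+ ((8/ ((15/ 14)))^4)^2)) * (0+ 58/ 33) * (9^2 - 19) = 77463689882888323045785600000000/ 815955394863920095146285537206765621 - 1259077032835235595703125 * sqrt(209)/ 815955394863920095146285537206765621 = 0.00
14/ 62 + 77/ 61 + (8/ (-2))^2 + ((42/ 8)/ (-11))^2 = 64857451/ 3660976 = 17.72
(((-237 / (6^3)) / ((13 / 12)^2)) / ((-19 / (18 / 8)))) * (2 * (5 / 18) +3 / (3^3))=237 / 3211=0.07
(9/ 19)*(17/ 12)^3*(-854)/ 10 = -2097851/ 18240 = -115.01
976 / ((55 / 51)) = 49776 / 55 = 905.02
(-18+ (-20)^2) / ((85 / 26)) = 9932 / 85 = 116.85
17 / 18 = 0.94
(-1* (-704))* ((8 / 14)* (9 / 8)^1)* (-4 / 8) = -1584 / 7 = -226.29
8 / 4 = 2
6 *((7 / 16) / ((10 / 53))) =1113 / 80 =13.91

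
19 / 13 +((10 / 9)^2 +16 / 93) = 93625 / 32643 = 2.87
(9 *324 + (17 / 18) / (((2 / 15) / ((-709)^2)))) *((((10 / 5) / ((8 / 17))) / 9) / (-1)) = -726968909 / 432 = -1682798.40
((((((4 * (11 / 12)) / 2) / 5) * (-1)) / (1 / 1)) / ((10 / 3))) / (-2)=11 / 200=0.06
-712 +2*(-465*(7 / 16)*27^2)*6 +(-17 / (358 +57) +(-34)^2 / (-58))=-85708611107 / 48140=-1780403.22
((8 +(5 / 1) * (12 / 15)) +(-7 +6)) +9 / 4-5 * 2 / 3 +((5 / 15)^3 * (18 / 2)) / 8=239 / 24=9.96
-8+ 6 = -2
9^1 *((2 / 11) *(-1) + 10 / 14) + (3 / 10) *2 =2076 / 385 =5.39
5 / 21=0.24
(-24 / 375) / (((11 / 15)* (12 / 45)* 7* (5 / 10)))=-36 / 385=-0.09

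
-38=-38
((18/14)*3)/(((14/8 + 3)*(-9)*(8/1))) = -3/266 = -0.01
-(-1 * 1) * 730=730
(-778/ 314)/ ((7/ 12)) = -4668/ 1099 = -4.25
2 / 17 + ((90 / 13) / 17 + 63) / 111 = 5633 / 8177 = 0.69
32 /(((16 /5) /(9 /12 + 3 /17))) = 315 /34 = 9.26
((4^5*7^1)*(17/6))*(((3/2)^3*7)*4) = 1919232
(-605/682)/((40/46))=-253/248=-1.02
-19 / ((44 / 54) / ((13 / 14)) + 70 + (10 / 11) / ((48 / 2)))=-15444 / 57643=-0.27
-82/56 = -41/28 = -1.46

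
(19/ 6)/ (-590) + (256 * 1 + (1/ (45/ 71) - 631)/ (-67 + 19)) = 2143442/ 7965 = 269.11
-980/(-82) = 490/41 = 11.95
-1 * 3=-3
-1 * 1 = -1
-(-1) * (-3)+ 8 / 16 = -5 / 2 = -2.50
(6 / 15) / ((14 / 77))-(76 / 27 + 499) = -67448 / 135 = -499.61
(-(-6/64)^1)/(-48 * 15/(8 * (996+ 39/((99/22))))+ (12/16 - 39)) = -1507/616296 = -0.00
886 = 886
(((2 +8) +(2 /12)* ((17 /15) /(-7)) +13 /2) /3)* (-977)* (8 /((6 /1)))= -20278612 /2835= -7152.95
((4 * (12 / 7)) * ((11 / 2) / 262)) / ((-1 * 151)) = -0.00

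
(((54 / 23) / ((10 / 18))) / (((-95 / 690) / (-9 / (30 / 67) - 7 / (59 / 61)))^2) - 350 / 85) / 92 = 111224303586811 / 61418328875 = 1810.93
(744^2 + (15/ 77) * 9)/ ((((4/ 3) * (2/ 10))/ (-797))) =-509550875685/ 308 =-1654385960.02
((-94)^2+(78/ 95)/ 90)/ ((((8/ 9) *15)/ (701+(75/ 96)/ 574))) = 23160808292687/ 49856000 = 464554.08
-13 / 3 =-4.33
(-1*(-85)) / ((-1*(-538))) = 85 / 538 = 0.16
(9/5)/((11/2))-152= -8342/55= -151.67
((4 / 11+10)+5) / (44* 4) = 169 / 1936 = 0.09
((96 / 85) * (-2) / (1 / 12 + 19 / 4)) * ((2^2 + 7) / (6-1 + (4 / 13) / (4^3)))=-878592 / 855355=-1.03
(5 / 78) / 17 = 0.00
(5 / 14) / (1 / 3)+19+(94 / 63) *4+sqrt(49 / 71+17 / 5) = 22 *sqrt(1065) / 355+3281 / 126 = 28.06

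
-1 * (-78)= 78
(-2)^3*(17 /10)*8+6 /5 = -538 /5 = -107.60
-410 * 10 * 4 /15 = -3280 /3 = -1093.33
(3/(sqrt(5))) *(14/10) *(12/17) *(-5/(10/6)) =-756 *sqrt(5)/425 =-3.98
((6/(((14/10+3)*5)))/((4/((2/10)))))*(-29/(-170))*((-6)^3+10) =-8961/18700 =-0.48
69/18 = 23/6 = 3.83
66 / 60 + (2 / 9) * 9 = 31 / 10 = 3.10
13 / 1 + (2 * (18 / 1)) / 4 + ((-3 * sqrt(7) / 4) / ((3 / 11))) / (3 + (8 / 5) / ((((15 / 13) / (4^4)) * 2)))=22-825 * sqrt(7) / 54148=21.96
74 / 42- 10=-173 / 21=-8.24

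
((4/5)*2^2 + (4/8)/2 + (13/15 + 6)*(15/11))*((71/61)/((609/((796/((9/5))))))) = 39829651/3677751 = 10.83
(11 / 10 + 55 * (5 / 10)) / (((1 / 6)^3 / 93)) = 2872584 / 5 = 574516.80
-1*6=-6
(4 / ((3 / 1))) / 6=2 / 9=0.22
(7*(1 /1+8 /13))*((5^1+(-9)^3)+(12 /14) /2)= -106365 /13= -8181.92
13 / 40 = 0.32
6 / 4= 3 / 2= 1.50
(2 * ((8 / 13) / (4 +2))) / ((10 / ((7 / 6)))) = 14 / 585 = 0.02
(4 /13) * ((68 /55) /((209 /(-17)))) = -4624 /149435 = -0.03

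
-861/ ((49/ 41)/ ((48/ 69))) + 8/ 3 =-240776/ 483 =-498.50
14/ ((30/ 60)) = 28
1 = 1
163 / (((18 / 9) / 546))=44499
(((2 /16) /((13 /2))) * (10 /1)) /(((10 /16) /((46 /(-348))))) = -46 /1131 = -0.04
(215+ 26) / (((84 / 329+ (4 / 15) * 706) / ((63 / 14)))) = 1529145 / 265816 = 5.75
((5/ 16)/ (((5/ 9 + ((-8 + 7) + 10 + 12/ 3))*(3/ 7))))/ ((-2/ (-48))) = 315/ 244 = 1.29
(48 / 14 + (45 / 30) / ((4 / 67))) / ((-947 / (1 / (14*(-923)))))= 123 / 52713808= 0.00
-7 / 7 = -1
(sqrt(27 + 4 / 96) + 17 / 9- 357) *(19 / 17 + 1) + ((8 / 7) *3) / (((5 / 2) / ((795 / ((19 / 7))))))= -6656 / 19 + 3 *sqrt(3894) / 17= -339.30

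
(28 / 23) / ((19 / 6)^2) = 0.12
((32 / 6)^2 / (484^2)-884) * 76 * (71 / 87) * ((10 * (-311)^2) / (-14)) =43424031278793200 / 11463903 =3787892420.13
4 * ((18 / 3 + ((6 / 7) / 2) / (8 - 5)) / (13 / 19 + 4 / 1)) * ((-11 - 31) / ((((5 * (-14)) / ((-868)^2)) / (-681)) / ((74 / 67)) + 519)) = -53176964706432 / 125270153883079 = -0.42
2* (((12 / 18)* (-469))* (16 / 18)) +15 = -14603 / 27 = -540.85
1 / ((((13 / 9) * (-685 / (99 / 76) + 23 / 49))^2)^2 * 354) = 1211082926298924987 / 142201793260775165155761915862678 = 0.00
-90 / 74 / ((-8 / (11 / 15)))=33 / 296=0.11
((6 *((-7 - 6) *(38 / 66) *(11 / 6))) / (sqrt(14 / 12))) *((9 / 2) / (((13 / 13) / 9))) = -6669 *sqrt(42) / 14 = -3087.15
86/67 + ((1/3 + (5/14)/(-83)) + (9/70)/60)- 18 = -382697051/23356200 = -16.39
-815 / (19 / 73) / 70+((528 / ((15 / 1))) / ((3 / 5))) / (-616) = -35773 / 798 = -44.83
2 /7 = 0.29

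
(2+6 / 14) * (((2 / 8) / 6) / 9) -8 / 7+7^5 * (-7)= -177886999 / 1512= -117650.13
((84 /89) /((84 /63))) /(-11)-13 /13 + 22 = 20496 /979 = 20.94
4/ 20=1/ 5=0.20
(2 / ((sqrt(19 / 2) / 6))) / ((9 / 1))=4 * sqrt(38) / 57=0.43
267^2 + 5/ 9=641606/ 9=71289.56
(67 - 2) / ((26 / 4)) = 10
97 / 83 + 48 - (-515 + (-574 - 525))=138043 / 83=1663.17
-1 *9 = -9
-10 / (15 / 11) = -22 / 3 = -7.33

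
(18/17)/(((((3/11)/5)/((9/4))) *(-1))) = -1485/34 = -43.68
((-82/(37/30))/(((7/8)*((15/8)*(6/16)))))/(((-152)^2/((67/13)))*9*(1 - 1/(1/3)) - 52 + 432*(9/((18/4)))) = 1406464/1039612791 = 0.00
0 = 0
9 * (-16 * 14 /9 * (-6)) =1344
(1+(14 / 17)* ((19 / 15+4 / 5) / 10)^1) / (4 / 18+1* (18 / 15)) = 1119 / 1360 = 0.82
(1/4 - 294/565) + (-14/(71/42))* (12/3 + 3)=-9345541/160460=-58.24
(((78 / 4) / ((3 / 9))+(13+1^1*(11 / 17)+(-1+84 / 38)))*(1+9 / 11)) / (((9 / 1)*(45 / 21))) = 663446 / 95931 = 6.92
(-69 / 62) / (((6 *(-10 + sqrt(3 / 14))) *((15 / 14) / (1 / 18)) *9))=161 *sqrt(42) / 210472020 + 1127 / 10523601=0.00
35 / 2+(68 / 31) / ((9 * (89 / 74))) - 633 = -30556897 / 49662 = -615.30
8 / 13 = 0.62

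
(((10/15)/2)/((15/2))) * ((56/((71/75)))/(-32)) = -35/426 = -0.08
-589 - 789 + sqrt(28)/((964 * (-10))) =-1378 - sqrt(7)/4820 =-1378.00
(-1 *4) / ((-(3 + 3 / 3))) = 1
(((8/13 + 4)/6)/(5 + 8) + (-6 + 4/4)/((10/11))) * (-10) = 9195/169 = 54.41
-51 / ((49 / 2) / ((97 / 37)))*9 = -89046 / 1813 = -49.12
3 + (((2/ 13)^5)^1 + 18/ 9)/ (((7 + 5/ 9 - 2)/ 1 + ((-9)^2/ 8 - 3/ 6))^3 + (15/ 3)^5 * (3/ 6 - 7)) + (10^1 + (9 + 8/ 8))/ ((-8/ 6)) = -27962421223148052/ 2330178670205399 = -12.00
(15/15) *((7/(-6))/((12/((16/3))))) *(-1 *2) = 28/27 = 1.04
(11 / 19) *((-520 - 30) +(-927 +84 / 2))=-15785 / 19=-830.79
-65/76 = -0.86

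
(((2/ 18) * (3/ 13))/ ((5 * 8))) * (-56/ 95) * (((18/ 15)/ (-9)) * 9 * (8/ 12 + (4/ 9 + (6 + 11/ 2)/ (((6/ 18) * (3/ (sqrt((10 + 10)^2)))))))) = 448/ 4275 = 0.10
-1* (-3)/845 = 3/845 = 0.00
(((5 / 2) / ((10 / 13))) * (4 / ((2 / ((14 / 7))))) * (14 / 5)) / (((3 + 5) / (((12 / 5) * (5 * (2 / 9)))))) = 182 / 15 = 12.13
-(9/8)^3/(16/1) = -729/8192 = -0.09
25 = 25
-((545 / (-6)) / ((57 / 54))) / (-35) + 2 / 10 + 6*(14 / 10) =4084 / 665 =6.14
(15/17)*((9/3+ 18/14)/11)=450/1309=0.34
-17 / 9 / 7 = -17 / 63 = -0.27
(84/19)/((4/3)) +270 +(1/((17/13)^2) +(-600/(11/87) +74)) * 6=-1676242683/60401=-27751.90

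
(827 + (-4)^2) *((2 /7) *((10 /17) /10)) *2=3372 /119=28.34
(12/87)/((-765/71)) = -284/22185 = -0.01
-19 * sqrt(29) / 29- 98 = -101.53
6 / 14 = 3 / 7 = 0.43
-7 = -7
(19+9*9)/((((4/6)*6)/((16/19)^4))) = 1638400/130321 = 12.57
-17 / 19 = -0.89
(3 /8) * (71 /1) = 213 /8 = 26.62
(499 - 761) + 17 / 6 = -1555 / 6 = -259.17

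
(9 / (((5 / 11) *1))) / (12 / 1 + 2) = 99 / 70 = 1.41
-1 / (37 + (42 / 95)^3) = -857375 / 31796963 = -0.03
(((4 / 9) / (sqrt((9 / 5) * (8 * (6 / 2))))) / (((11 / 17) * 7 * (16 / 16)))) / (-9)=-17 * sqrt(30) / 56133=-0.00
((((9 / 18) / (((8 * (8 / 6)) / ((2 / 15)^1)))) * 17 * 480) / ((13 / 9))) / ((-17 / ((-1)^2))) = -27 / 13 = -2.08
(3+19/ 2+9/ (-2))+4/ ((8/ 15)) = 31/ 2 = 15.50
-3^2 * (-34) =306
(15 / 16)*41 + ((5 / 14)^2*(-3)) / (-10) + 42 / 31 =39.83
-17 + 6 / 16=-133 / 8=-16.62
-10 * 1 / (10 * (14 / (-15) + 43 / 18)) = -90 / 131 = -0.69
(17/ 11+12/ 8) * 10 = 335/ 11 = 30.45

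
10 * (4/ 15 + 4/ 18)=44/ 9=4.89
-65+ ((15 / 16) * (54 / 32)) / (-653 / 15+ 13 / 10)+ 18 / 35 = -52320551 / 810880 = -64.52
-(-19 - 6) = 25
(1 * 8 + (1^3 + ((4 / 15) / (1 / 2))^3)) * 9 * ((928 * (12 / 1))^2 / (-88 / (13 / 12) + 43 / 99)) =-1643203929489408 / 12998125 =-126418535.71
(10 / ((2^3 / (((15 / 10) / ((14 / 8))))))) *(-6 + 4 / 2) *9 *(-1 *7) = 270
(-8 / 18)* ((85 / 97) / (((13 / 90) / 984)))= -3345600 / 1261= -2653.13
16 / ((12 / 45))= 60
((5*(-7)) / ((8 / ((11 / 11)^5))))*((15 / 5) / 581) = -15 / 664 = -0.02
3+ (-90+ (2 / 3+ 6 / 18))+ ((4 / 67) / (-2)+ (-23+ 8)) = -101.03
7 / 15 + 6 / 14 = 0.90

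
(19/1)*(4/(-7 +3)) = -19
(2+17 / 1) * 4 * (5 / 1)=380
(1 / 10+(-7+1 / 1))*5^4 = -3687.50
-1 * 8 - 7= -15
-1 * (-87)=87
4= 4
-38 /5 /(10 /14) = -266 /25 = -10.64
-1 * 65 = -65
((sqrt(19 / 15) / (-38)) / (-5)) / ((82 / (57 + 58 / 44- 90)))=-17* sqrt(285) / 125400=-0.00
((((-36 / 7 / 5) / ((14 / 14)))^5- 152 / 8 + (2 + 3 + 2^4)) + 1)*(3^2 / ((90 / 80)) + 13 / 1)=291298347 / 7503125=38.82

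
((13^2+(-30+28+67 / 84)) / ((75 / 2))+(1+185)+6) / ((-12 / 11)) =-1361569 / 7560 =-180.10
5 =5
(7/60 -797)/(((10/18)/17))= -2438463/100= -24384.63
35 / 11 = 3.18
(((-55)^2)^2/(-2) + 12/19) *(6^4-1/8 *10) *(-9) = 8103874736961/152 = 53314965374.74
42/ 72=7/ 12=0.58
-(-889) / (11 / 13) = 11557 / 11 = 1050.64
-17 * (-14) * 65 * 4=61880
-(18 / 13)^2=-324 / 169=-1.92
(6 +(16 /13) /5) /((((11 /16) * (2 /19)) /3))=185136 /715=258.93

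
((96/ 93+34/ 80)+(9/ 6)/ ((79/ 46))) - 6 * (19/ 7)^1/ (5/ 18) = -38604593/ 685720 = -56.30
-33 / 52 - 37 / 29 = -2881 / 1508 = -1.91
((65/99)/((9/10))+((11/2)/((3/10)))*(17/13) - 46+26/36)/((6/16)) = -1906460/34749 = -54.86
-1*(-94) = 94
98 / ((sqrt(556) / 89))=369.90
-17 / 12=-1.42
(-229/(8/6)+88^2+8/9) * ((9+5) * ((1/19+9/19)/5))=1908431/171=11160.42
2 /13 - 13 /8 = -153 /104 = -1.47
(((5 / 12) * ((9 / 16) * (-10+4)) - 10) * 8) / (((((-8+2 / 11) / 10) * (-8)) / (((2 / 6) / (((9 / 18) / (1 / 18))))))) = -20075 / 37152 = -0.54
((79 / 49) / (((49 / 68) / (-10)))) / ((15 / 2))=-21488 / 7203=-2.98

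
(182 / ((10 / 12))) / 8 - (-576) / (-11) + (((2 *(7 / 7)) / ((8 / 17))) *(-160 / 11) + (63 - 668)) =-76107 / 110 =-691.88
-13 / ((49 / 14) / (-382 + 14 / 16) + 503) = -39637 / 1533619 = -0.03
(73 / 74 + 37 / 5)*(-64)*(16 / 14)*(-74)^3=248569095.31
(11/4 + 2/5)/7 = 9/20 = 0.45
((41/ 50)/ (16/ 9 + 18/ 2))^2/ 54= 5043/ 47045000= 0.00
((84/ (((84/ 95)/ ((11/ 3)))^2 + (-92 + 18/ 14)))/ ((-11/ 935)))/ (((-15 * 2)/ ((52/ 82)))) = -47302154900/ 28412645227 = -1.66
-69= -69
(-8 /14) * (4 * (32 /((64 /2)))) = -16 /7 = -2.29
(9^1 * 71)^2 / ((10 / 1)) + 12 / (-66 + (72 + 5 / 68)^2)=9683176682937 / 237146170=40832.10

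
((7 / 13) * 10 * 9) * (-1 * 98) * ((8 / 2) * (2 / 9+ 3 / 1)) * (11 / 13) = -8753360 / 169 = -51795.03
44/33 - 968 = -2900/3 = -966.67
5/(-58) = -5/58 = -0.09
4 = 4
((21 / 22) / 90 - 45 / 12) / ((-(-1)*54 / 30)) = -2.08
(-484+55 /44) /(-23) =1931 /92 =20.99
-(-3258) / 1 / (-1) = -3258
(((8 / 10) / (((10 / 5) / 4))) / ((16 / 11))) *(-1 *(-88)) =484 / 5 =96.80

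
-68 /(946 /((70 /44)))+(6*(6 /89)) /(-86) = -55133 /463067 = -0.12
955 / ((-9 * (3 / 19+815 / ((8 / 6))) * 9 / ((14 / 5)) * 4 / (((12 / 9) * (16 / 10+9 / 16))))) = -4394719 / 112914810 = -0.04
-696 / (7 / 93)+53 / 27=-1747285 / 189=-9244.89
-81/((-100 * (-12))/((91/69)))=-0.09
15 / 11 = 1.36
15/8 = 1.88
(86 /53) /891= 86 /47223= 0.00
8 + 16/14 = 64/7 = 9.14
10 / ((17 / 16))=160 / 17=9.41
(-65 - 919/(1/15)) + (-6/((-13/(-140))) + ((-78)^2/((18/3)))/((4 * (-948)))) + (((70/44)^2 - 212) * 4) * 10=-22162913197/994136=-22293.64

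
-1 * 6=-6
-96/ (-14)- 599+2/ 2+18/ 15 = -20648/ 35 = -589.94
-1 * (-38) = 38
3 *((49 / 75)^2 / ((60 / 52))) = 31213 / 28125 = 1.11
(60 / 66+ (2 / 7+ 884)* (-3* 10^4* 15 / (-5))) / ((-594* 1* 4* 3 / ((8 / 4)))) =-3064050035 / 137214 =-22330.45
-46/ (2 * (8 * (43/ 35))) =-805/ 344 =-2.34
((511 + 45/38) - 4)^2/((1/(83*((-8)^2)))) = 495230749488/361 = 1371830330.99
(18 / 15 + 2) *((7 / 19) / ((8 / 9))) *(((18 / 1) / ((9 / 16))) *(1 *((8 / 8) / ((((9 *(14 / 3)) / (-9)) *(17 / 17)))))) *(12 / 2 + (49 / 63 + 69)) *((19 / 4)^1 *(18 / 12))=-24552 / 5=-4910.40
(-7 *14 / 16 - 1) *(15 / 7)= -855 / 56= -15.27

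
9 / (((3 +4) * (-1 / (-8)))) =72 / 7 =10.29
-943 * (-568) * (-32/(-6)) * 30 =85699840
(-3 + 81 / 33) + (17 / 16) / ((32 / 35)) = 3473 / 5632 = 0.62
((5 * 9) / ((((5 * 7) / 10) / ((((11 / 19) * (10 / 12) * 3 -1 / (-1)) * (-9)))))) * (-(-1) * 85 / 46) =-3201525 / 6118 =-523.30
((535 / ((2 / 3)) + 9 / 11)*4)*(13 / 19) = 459498 / 209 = 2198.56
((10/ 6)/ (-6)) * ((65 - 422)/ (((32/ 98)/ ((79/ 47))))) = 2303245/ 4512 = 510.47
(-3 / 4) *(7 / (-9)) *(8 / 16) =7 / 24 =0.29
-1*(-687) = 687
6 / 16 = 3 / 8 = 0.38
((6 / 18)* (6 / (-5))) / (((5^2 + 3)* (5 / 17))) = -17 / 350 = -0.05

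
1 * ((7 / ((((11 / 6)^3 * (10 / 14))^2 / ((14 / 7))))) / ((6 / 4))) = 21337344 / 44289025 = 0.48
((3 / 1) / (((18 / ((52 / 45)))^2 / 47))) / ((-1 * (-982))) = 15886 / 26845425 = 0.00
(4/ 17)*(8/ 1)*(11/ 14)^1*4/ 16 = 44/ 119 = 0.37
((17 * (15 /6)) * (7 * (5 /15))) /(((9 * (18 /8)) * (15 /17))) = 4046 /729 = 5.55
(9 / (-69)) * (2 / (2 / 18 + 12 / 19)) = -1026 / 2921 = -0.35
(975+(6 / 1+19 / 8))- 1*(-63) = 8371 / 8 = 1046.38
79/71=1.11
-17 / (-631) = 17 / 631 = 0.03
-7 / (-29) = 7 / 29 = 0.24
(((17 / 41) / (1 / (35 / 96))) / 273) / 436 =85 / 66927744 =0.00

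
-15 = -15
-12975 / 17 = -763.24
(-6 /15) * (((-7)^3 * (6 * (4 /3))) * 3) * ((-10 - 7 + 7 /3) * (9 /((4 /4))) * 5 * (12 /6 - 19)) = 36945216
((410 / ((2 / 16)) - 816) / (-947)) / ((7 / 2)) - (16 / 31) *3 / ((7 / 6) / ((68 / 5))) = -19309888 / 1027495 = -18.79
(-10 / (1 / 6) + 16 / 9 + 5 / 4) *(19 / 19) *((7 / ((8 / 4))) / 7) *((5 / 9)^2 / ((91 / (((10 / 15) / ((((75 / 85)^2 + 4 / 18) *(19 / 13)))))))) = -2116925 / 48072204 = -0.04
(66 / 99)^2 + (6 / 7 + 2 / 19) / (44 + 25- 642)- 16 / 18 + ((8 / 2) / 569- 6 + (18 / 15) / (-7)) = -4299773624 / 650443815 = -6.61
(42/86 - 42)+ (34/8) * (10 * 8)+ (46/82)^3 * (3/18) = 298.52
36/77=0.47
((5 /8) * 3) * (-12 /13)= -1.73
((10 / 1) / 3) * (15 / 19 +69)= 4420 / 19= 232.63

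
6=6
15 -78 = -63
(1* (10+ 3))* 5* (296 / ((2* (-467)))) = -9620 / 467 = -20.60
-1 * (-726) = 726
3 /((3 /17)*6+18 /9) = 51 /52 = 0.98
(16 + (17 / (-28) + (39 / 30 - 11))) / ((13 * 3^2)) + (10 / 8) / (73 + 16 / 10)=99914 / 1527435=0.07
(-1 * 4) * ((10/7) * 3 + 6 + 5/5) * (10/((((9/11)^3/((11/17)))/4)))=-185062240/86751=-2133.26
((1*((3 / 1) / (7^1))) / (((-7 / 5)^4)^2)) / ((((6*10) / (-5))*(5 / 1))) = -78125 / 161414428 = -0.00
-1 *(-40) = 40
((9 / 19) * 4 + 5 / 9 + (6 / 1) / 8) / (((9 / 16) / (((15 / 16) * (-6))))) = -10945 / 342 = -32.00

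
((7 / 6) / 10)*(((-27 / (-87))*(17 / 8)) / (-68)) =-21 / 18560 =-0.00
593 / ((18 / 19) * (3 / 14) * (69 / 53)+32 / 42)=12540171 / 21701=577.86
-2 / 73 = -0.03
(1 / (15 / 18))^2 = 36 / 25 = 1.44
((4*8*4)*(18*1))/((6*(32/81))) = 972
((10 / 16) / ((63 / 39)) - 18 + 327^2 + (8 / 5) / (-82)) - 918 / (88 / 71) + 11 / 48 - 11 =26811753807 / 252560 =106159.94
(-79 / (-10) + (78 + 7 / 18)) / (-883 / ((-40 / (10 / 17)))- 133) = -264044 / 367245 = -0.72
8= 8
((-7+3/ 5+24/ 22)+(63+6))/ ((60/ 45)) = 10509/ 220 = 47.77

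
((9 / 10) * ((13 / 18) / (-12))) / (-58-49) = 13 / 25680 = 0.00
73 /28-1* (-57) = 1669 /28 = 59.61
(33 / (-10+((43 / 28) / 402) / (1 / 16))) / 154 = -603 / 27968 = -0.02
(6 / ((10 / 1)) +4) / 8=0.58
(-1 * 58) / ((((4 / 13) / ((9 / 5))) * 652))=-3393 / 6520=-0.52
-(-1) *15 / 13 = 15 / 13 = 1.15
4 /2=2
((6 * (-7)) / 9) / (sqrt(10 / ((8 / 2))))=-2.95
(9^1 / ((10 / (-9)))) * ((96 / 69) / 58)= -648 / 3335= -0.19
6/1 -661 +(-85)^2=6570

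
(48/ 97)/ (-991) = -48/ 96127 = -0.00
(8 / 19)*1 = 8 / 19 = 0.42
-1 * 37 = -37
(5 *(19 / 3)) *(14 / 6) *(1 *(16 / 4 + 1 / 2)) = 665 / 2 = 332.50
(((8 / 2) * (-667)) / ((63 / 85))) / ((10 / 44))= -997832 / 63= -15838.60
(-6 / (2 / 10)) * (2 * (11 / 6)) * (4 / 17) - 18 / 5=-2506 / 85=-29.48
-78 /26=-3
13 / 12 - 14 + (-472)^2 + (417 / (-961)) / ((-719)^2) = 1328070809906809 / 5961594252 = 222771.08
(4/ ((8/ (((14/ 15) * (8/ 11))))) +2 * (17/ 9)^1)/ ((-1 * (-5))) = 2038/ 2475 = 0.82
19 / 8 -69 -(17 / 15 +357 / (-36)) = -6941 / 120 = -57.84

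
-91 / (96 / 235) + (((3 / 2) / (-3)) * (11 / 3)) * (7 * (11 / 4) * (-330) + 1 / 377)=413438759 / 36192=11423.48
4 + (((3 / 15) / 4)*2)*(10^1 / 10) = 41 / 10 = 4.10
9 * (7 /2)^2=441 /4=110.25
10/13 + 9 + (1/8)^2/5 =40653/4160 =9.77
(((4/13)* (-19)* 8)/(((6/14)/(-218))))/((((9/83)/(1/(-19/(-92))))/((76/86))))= 14169483776/15093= 938811.62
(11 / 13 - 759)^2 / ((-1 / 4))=-388562944 / 169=-2299189.02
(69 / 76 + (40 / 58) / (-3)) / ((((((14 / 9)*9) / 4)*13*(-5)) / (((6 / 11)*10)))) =-8966 / 551551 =-0.02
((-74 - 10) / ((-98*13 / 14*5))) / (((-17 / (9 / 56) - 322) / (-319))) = 1566 / 11375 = 0.14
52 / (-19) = -52 / 19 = -2.74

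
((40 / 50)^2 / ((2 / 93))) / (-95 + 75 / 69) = -713 / 2250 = -0.32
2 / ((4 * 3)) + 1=7 / 6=1.17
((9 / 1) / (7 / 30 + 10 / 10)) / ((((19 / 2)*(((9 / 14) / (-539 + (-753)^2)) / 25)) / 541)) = 173936910000 / 19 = 9154574210.53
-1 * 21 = -21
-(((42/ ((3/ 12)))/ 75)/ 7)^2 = -64/ 625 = -0.10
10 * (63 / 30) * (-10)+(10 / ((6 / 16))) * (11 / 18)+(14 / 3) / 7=-5212 / 27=-193.04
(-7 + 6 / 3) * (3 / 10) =-3 / 2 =-1.50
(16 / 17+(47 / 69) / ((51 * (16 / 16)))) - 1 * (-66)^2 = -15325405 / 3519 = -4355.05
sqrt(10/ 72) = sqrt(5)/ 6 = 0.37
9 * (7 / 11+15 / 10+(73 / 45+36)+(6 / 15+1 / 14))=139397 / 385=362.07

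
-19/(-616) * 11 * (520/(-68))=-1235/476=-2.59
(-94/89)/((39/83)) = -2.25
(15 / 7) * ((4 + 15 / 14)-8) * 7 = -615 / 14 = -43.93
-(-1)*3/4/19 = 3/76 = 0.04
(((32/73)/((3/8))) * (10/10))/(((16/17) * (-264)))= -34/7227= -0.00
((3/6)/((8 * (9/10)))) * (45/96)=25/768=0.03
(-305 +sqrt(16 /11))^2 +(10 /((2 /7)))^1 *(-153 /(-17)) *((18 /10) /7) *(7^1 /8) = 8192565 /88- 2440 *sqrt(11) /11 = 92361.64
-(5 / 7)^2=-25 / 49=-0.51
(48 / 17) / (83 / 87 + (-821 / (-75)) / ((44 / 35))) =102080 / 349299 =0.29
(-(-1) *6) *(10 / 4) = 15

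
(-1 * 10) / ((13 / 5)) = -50 / 13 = -3.85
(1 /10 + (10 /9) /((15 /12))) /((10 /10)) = 89 /90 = 0.99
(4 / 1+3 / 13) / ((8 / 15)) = 825 / 104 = 7.93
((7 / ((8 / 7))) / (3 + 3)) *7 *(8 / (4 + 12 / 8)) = 343 / 33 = 10.39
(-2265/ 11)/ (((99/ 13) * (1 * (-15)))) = 1963/ 1089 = 1.80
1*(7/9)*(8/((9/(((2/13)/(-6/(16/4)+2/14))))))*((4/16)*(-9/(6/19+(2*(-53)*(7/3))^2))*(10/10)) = 196/67995005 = 0.00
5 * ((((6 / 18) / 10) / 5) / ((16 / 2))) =1 / 240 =0.00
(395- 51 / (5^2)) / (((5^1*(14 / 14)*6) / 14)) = 68768 / 375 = 183.38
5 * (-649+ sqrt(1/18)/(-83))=-3245 -5 * sqrt(2)/498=-3245.01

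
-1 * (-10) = 10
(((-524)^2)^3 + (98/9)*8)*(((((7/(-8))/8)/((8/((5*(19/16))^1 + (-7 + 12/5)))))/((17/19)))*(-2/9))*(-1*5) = -165708836251230444263/352512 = -470079986642243.23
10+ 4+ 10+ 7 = 31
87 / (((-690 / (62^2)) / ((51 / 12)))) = -473773 / 230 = -2059.88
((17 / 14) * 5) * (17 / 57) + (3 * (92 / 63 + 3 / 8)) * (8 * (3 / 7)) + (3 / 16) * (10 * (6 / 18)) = 476225 / 22344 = 21.31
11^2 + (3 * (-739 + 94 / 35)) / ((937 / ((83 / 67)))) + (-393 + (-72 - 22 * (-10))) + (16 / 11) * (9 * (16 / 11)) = -107.88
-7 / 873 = -0.01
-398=-398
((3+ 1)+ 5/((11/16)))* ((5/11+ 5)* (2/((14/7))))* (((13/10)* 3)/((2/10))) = 145080/121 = 1199.01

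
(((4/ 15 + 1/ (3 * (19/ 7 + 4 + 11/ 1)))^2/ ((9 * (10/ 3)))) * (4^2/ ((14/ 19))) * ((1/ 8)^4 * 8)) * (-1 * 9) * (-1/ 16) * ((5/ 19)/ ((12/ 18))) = 281961/ 11021516800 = 0.00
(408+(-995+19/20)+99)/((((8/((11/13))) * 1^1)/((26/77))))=-17.39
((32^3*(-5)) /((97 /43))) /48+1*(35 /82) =-1512.70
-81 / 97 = -0.84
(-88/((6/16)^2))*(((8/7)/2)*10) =-3575.87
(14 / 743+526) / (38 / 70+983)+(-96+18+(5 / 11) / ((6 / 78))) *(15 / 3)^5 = -609451268795 / 2705263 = -225283.56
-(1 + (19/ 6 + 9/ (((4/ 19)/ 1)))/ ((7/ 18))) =-1667/ 14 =-119.07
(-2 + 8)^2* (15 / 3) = 180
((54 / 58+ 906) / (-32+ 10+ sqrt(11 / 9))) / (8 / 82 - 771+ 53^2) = -3235023 / 159533785 - 98031*sqrt(11) / 319067570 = -0.02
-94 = -94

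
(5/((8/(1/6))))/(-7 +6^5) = 5/372912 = 0.00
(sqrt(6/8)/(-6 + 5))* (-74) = 37* sqrt(3) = 64.09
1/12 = 0.08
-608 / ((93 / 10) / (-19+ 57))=-231040 / 93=-2484.30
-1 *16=-16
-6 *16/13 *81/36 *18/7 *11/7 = -42768/637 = -67.14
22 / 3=7.33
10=10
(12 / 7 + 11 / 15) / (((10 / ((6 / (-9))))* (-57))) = 257 / 89775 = 0.00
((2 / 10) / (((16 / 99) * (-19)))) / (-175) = 99 / 266000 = 0.00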